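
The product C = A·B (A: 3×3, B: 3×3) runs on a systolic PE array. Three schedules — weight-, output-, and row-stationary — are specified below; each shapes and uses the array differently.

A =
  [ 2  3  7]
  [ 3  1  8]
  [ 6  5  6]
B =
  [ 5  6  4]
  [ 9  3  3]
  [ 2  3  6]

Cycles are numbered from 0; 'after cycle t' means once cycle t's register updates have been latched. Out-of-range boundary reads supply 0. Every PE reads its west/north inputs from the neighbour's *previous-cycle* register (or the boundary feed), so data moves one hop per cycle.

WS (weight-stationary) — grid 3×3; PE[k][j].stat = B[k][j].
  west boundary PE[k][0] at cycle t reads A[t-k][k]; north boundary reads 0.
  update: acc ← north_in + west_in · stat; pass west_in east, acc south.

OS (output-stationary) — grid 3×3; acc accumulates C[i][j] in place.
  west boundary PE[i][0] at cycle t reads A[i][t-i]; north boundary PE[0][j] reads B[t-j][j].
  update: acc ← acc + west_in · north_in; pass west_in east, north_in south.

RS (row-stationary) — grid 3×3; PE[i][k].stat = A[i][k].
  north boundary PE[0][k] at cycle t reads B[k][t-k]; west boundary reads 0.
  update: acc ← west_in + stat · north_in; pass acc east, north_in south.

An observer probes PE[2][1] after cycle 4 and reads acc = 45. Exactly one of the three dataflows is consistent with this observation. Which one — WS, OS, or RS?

dataflow = WS

Under WS (3×3), PE[2][1]:
  cycle 0: PE[2][1] → acc 0, east 0, south 0
  cycle 1: PE[2][1] → acc 0, east 0, south 0
  cycle 2: PE[2][1] → acc 0, east 0, south 0
  cycle 3: PE[2][1] → acc 42, east 7, south 42
  cycle 4: PE[2][1] → acc 45, east 8, south 45
Under OS (3×3), PE[2][1]:
  cycle 0: PE[2][1] → acc 0, east 0, south 0
  cycle 1: PE[2][1] → acc 0, east 0, south 0
  cycle 2: PE[2][1] → acc 0, east 0, south 0
  cycle 3: PE[2][1] → acc 36, east 6, south 6
  cycle 4: PE[2][1] → acc 51, east 5, south 3
Under RS (3×3), PE[2][1]:
  cycle 0: PE[2][1] → acc 0, east 0, south 0
  cycle 1: PE[2][1] → acc 0, east 0, south 0
  cycle 2: PE[2][1] → acc 0, east 0, south 0
  cycle 3: PE[2][1] → acc 75, east 75, south 9
  cycle 4: PE[2][1] → acc 51, east 51, south 3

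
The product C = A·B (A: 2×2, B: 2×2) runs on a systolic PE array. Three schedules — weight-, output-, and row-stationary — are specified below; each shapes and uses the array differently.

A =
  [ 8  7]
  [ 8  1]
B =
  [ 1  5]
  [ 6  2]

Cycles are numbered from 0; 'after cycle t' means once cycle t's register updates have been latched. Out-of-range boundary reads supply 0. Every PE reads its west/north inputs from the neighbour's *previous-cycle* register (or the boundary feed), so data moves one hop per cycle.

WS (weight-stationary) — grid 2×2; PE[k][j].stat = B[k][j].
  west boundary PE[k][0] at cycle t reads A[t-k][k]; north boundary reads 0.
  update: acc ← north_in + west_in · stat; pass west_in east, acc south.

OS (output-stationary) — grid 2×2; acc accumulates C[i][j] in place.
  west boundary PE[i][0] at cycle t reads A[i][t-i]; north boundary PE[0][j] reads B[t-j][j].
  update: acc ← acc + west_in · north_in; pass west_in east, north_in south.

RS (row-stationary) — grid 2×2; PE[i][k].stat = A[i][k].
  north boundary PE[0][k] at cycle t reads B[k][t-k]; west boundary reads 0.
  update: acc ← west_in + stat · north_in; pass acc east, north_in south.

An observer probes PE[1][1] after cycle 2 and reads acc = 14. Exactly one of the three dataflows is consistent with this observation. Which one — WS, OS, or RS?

WS [2×2] PE[1][1] across cycles:
  step 0 · PE1,1: acc=0; fwd→0 fwd↓0
  step 1 · PE1,1: acc=0; fwd→0 fwd↓0
  step 2 · PE1,1: acc=54; fwd→7 fwd↓54
OS [2×2] PE[1][1] across cycles:
  step 0 · PE1,1: acc=0; fwd→0 fwd↓0
  step 1 · PE1,1: acc=0; fwd→0 fwd↓0
  step 2 · PE1,1: acc=40; fwd→8 fwd↓5
RS [2×2] PE[1][1] across cycles:
  step 0 · PE1,1: acc=0; fwd→0 fwd↓0
  step 1 · PE1,1: acc=0; fwd→0 fwd↓0
  step 2 · PE1,1: acc=14; fwd→14 fwd↓6

dataflow = RS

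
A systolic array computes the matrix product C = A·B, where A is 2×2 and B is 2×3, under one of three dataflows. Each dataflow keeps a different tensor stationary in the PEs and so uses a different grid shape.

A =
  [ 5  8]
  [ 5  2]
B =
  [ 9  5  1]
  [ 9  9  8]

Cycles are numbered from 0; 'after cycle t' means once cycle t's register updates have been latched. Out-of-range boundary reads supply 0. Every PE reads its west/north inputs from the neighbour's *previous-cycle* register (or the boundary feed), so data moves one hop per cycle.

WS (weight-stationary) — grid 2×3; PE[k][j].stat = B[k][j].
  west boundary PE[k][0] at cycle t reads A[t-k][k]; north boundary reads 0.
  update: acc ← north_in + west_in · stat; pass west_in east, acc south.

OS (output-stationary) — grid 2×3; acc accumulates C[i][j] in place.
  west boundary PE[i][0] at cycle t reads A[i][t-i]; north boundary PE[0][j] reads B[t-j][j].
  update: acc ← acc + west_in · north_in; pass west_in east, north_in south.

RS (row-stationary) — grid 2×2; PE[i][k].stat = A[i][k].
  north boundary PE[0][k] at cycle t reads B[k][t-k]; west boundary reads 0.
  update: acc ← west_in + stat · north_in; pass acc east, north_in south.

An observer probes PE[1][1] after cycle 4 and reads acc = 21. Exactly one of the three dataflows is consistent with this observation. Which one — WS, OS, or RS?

Under WS (2×3), PE[1][1]:
  @0  [1,1]  acc 0  |  →0  ↓0
  @1  [1,1]  acc 0  |  →0  ↓0
  @2  [1,1]  acc 97  |  →8  ↓97
  @3  [1,1]  acc 43  |  →2  ↓43
  @4  [1,1]  acc 0  |  →0  ↓0
Under OS (2×3), PE[1][1]:
  @0  [1,1]  acc 0  |  →0  ↓0
  @1  [1,1]  acc 0  |  →0  ↓0
  @2  [1,1]  acc 25  |  →5  ↓5
  @3  [1,1]  acc 43  |  →2  ↓9
  @4  [1,1]  acc 43  |  →0  ↓0
Under RS (2×2), PE[1][1]:
  @0  [1,1]  acc 0  |  →0  ↓0
  @1  [1,1]  acc 0  |  →0  ↓0
  @2  [1,1]  acc 63  |  →63  ↓9
  @3  [1,1]  acc 43  |  →43  ↓9
  @4  [1,1]  acc 21  |  →21  ↓8

dataflow = RS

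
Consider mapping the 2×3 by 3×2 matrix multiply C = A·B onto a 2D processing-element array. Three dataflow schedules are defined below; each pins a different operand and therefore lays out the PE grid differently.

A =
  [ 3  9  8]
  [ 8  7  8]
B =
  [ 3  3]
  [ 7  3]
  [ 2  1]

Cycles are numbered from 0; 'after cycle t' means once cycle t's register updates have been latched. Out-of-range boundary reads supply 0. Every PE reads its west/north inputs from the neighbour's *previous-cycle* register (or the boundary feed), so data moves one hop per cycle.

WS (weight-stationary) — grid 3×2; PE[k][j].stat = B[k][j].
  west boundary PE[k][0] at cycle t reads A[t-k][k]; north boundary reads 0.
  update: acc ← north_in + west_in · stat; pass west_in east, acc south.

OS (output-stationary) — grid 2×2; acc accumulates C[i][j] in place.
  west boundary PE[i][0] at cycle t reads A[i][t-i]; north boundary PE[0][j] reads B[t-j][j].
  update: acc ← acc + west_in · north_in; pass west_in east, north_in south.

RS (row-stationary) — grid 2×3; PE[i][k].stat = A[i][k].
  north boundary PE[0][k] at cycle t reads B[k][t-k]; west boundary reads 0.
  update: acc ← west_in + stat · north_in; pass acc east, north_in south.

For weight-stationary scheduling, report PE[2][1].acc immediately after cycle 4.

PE[2][1].acc = 53

WS on a 3×2 grid — tracing PE[2][1] and its feeders:
  [0] (1,1) acc=0 (h:0 v:0)
  [0] (2,0) acc=0 (h:0 v:0)
  [0] (2,1) acc=0 (h:0 v:0)
  [1] (1,1) acc=0 (h:0 v:0)
  [1] (2,0) acc=0 (h:0 v:0)
  [1] (2,1) acc=0 (h:0 v:0)
  [2] (1,1) acc=36 (h:9 v:36)
  [2] (2,0) acc=88 (h:8 v:88)
  [2] (2,1) acc=0 (h:0 v:0)
  [3] (1,1) acc=45 (h:7 v:45)
  [3] (2,0) acc=89 (h:8 v:89)
  [3] (2,1) acc=44 (h:8 v:44)
  [4] (1,1) acc=0 (h:0 v:0)
  [4] (2,0) acc=0 (h:0 v:0)
  [4] (2,1) acc=53 (h:8 v:53)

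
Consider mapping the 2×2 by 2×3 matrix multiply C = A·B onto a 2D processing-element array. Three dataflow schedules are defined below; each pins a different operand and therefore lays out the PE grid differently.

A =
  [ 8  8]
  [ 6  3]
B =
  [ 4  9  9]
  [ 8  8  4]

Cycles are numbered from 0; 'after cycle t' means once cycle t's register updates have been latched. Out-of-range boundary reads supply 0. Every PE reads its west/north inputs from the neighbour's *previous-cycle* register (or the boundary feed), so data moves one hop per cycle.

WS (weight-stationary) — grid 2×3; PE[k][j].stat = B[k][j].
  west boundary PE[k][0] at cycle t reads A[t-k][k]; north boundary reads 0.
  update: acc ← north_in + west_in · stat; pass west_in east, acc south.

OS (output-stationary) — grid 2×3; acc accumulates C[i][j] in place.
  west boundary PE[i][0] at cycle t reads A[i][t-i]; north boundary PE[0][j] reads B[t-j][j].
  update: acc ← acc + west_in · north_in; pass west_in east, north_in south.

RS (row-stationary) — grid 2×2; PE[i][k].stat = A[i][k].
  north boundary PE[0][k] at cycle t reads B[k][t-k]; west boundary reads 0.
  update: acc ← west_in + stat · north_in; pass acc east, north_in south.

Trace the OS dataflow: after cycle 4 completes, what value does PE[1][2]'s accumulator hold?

Tracing OS — 2×3 array, target PE[1][2]:
  c0 r0c2: 0 / 0 / 0
  c0 r1c1: 0 / 0 / 0
  c0 r1c2: 0 / 0 / 0
  c1 r0c2: 0 / 0 / 0
  c1 r1c1: 0 / 0 / 0
  c1 r1c2: 0 / 0 / 0
  c2 r0c2: 72 / 8 / 9
  c2 r1c1: 54 / 6 / 9
  c2 r1c2: 0 / 0 / 0
  c3 r0c2: 104 / 8 / 4
  c3 r1c1: 78 / 3 / 8
  c3 r1c2: 54 / 6 / 9
  c4 r0c2: 104 / 0 / 0
  c4 r1c1: 78 / 0 / 0
  c4 r1c2: 66 / 3 / 4

PE[1][2].acc = 66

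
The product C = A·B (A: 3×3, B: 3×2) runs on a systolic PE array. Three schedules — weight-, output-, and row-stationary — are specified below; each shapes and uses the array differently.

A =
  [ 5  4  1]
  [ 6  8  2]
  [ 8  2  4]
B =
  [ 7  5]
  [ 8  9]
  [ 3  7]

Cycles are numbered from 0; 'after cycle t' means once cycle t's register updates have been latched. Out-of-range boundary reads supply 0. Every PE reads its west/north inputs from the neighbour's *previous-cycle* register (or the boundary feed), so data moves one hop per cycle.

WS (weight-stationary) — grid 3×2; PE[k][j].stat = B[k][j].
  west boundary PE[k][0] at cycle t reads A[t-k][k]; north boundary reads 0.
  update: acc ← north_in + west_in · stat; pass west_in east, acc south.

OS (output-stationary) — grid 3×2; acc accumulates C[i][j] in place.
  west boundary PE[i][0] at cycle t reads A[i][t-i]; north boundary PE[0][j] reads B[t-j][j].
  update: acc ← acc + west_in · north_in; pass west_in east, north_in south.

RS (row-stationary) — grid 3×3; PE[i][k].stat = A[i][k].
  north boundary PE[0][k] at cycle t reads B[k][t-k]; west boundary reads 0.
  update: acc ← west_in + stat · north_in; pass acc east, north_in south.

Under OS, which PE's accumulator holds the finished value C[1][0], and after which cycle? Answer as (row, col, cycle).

OS: C[1][0] accumulates in PE[1][0]:
  cycle 0: PE[1][0] → acc 0, east 0, south 0
  cycle 1: PE[1][0] → acc 42, east 6, south 7
  cycle 2: PE[1][0] → acc 106, east 8, south 8
  cycle 3: PE[1][0] → acc 112, east 2, south 3

(row, col, cycle) = (1, 0, 3)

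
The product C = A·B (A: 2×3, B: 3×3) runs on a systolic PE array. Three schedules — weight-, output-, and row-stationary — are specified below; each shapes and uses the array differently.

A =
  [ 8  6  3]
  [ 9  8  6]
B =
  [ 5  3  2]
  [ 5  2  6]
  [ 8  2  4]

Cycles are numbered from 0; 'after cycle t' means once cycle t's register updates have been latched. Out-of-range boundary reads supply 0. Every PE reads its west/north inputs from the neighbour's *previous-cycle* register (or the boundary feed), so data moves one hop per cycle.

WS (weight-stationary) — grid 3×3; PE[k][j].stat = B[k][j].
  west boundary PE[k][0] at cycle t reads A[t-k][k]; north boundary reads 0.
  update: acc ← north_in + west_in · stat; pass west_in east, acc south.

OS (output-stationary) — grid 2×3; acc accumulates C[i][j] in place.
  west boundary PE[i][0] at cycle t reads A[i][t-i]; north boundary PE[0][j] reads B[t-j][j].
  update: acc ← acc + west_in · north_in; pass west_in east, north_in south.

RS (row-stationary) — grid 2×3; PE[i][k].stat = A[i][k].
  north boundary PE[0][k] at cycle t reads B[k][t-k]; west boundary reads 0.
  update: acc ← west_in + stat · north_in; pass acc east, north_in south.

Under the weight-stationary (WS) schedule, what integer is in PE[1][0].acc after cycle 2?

PE[1][0].acc = 85

Tracing WS — 3×3 array, target PE[1][0]:
  step 0 · PE0,0: acc=40; fwd→8 fwd↓40
  step 0 · PE1,0: acc=0; fwd→0 fwd↓0
  step 1 · PE0,0: acc=45; fwd→9 fwd↓45
  step 1 · PE1,0: acc=70; fwd→6 fwd↓70
  step 2 · PE0,0: acc=0; fwd→0 fwd↓0
  step 2 · PE1,0: acc=85; fwd→8 fwd↓85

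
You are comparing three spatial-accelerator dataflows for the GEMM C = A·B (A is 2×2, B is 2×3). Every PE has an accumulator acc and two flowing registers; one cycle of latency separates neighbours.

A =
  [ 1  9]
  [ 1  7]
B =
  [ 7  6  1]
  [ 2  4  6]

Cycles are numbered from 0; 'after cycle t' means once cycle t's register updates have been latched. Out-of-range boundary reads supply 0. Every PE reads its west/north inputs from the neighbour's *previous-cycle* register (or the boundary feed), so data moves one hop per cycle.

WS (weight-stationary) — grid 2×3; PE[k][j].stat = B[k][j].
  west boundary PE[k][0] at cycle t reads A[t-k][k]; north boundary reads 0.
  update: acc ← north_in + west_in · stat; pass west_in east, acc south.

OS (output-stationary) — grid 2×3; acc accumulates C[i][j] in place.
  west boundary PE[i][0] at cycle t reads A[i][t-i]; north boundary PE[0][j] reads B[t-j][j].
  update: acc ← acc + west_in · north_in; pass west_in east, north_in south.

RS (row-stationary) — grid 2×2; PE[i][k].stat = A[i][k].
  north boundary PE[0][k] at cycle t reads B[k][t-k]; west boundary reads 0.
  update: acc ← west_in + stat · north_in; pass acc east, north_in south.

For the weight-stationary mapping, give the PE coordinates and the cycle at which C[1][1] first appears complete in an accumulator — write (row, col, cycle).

WS: C[1][1] accumulates in PE[1][1]:
  [0] (1,1) acc=0 (h:0 v:0)
  [1] (1,1) acc=0 (h:0 v:0)
  [2] (1,1) acc=42 (h:9 v:42)
  [3] (1,1) acc=34 (h:7 v:34)

(row, col, cycle) = (1, 1, 3)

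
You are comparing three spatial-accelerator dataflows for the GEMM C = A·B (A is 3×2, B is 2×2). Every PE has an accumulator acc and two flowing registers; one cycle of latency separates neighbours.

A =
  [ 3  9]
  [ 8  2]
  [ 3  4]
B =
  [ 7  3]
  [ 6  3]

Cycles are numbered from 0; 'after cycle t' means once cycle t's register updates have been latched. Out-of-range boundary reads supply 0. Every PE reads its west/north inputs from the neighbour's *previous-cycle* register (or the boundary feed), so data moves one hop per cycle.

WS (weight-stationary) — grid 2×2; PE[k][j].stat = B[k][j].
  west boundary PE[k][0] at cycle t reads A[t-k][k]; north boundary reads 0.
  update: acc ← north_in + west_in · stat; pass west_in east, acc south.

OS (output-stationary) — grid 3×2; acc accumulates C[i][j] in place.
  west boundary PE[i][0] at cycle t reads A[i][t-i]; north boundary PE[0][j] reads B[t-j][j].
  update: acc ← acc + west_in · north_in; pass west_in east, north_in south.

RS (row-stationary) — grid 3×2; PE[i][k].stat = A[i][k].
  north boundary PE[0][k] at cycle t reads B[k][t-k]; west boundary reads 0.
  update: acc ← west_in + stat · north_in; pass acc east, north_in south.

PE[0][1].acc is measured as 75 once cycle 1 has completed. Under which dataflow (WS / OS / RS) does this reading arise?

dataflow = RS

WS [2×2] PE[0][1] across cycles:
  c0 r0c1: 0 / 0 / 0
  c1 r0c1: 9 / 3 / 9
OS [3×2] PE[0][1] across cycles:
  c0 r0c1: 0 / 0 / 0
  c1 r0c1: 9 / 3 / 3
RS [3×2] PE[0][1] across cycles:
  c0 r0c1: 0 / 0 / 0
  c1 r0c1: 75 / 75 / 6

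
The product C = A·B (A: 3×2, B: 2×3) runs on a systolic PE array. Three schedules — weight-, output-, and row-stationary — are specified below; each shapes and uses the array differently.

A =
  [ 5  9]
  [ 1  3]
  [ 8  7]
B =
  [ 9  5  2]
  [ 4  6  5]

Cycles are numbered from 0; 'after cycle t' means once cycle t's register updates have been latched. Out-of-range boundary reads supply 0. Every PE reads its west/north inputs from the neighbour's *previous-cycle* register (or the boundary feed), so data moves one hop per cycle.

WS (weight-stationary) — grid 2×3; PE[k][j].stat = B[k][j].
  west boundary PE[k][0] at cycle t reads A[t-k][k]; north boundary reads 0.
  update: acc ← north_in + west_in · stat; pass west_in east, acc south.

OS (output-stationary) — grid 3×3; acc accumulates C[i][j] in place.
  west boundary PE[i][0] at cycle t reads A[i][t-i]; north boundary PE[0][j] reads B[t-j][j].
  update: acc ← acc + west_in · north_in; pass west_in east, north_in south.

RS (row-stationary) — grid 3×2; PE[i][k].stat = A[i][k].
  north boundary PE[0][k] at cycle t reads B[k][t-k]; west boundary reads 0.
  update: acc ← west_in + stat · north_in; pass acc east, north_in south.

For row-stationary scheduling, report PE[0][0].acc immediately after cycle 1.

Tracing RS — 3×2 array, target PE[0][0]:
  [0] (0,0) acc=45 (h:45 v:9)
  [1] (0,0) acc=25 (h:25 v:5)

PE[0][0].acc = 25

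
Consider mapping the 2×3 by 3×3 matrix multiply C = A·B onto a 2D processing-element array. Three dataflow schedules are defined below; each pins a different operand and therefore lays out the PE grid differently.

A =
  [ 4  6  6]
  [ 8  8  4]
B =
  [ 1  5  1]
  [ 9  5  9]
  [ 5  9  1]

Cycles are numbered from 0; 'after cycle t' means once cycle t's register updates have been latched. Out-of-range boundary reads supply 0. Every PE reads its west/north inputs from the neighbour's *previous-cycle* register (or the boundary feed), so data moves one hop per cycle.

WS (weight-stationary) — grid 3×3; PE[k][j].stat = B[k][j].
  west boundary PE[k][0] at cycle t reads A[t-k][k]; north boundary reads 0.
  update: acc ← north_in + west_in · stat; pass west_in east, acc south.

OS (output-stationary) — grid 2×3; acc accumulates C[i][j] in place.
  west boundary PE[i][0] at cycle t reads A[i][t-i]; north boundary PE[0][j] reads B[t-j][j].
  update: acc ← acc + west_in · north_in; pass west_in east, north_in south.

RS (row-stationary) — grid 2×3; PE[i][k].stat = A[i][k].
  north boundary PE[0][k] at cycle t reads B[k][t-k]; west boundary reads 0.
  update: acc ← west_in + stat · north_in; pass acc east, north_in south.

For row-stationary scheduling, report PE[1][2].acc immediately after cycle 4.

PE[1][2].acc = 116

Tracing RS — 2×3 array, target PE[1][2]:
  [0] (0,2) acc=0 (h:0 v:0)
  [0] (1,1) acc=0 (h:0 v:0)
  [0] (1,2) acc=0 (h:0 v:0)
  [1] (0,2) acc=0 (h:0 v:0)
  [1] (1,1) acc=0 (h:0 v:0)
  [1] (1,2) acc=0 (h:0 v:0)
  [2] (0,2) acc=88 (h:88 v:5)
  [2] (1,1) acc=80 (h:80 v:9)
  [2] (1,2) acc=0 (h:0 v:0)
  [3] (0,2) acc=104 (h:104 v:9)
  [3] (1,1) acc=80 (h:80 v:5)
  [3] (1,2) acc=100 (h:100 v:5)
  [4] (0,2) acc=64 (h:64 v:1)
  [4] (1,1) acc=80 (h:80 v:9)
  [4] (1,2) acc=116 (h:116 v:9)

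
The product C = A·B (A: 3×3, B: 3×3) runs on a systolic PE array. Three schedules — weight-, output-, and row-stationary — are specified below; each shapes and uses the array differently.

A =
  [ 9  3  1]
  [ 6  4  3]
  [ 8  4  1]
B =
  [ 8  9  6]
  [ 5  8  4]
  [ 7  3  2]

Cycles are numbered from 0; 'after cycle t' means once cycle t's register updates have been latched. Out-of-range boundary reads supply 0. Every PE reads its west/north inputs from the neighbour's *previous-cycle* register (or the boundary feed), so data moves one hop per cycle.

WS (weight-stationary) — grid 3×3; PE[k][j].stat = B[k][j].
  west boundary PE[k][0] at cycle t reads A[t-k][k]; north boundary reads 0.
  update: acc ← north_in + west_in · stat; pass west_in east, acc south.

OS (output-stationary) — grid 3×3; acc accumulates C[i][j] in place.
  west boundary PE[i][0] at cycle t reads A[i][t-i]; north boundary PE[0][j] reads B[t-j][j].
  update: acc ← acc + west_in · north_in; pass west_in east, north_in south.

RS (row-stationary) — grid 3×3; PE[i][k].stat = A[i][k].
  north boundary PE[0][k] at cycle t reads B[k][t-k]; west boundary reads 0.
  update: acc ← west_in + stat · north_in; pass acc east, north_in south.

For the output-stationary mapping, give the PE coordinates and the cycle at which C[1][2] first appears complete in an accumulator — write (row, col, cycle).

OS: C[1][2] accumulates in PE[1][2]:
  t=0 PE[1][2]: acc=0 h=0 v=0
  t=1 PE[1][2]: acc=0 h=0 v=0
  t=2 PE[1][2]: acc=0 h=0 v=0
  t=3 PE[1][2]: acc=36 h=6 v=6
  t=4 PE[1][2]: acc=52 h=4 v=4
  t=5 PE[1][2]: acc=58 h=3 v=2

(row, col, cycle) = (1, 2, 5)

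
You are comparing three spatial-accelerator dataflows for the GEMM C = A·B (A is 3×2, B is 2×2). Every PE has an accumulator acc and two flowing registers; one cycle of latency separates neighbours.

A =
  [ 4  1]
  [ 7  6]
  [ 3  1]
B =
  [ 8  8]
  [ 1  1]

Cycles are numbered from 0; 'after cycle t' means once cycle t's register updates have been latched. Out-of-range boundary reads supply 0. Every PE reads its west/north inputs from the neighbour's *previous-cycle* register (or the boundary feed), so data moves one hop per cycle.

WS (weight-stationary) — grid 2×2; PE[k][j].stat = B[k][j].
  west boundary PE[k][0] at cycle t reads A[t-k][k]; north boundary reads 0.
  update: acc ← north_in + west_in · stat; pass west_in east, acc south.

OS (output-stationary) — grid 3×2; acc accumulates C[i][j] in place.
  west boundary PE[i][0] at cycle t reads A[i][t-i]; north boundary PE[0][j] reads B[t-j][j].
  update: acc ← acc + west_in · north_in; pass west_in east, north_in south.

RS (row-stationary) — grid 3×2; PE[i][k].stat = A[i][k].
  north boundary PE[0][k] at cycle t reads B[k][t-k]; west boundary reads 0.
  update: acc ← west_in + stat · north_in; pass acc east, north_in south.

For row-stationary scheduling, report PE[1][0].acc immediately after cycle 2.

PE[1][0].acc = 56

RS (3×2). Following PE[1][0] plus its west/north inputs:
  @0  [0,0]  acc 32  |  →32  ↓8
  @0  [1,0]  acc 0  |  →0  ↓0
  @1  [0,0]  acc 32  |  →32  ↓8
  @1  [1,0]  acc 56  |  →56  ↓8
  @2  [0,0]  acc 0  |  →0  ↓0
  @2  [1,0]  acc 56  |  →56  ↓8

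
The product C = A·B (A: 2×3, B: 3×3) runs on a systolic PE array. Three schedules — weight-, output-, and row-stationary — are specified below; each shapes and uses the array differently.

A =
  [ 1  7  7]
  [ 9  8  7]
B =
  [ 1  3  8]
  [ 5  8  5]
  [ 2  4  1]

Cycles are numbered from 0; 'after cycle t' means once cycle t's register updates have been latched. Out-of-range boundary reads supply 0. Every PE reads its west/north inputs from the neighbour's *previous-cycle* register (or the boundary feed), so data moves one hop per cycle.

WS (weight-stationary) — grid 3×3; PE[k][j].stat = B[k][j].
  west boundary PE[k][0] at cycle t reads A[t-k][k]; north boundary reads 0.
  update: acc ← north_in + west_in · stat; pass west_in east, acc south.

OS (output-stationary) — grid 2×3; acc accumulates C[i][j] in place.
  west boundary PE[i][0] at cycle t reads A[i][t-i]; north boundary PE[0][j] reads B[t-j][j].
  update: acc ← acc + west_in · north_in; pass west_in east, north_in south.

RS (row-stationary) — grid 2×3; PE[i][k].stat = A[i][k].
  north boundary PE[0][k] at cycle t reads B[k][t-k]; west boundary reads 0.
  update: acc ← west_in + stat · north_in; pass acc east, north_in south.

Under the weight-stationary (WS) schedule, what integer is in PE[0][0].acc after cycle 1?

WS on a 3×3 grid — tracing PE[0][0] and its feeders:
  @0  [0,0]  acc 1  |  →1  ↓1
  @1  [0,0]  acc 9  |  →9  ↓9

PE[0][0].acc = 9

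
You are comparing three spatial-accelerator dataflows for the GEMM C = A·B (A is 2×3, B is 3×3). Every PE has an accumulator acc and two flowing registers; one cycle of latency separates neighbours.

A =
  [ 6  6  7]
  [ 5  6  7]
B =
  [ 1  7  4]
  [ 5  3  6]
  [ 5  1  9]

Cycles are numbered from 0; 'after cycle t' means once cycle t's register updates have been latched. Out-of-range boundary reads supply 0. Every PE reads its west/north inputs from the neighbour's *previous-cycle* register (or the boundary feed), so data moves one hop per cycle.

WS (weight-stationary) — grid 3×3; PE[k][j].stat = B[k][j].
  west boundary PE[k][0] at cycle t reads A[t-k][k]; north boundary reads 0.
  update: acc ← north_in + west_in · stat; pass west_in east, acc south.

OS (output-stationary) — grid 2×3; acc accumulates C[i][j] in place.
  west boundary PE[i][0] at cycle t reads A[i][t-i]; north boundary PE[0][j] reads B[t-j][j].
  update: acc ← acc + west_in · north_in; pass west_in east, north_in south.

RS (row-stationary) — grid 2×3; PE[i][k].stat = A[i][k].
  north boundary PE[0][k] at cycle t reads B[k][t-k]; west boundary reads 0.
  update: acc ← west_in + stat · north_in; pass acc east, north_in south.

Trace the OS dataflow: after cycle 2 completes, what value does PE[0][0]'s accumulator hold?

PE[0][0].acc = 71

OS on a 2×3 grid — tracing PE[0][0] and its feeders:
  c0 r0c0: 6 / 6 / 1
  c1 r0c0: 36 / 6 / 5
  c2 r0c0: 71 / 7 / 5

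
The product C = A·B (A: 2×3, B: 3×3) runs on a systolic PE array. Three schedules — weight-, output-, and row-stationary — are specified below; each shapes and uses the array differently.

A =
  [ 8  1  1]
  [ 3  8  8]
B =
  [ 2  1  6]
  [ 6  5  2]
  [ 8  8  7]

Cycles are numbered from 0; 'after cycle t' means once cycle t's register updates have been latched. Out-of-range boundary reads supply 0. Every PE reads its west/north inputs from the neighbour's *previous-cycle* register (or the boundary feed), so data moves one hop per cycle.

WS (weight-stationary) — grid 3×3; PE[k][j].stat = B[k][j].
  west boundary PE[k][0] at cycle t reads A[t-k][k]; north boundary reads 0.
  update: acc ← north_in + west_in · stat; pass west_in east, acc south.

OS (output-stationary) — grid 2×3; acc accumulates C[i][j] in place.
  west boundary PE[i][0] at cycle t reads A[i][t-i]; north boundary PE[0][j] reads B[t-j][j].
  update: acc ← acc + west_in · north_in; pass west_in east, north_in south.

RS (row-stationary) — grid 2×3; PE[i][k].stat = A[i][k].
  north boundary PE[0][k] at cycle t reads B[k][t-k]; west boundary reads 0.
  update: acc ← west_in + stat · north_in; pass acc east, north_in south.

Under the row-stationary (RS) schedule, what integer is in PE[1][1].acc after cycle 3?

PE[1][1].acc = 43

RS on a 2×3 grid — tracing PE[1][1] and its feeders:
  cycle 0: PE[0][1] → acc 0, east 0, south 0
  cycle 0: PE[1][0] → acc 0, east 0, south 0
  cycle 0: PE[1][1] → acc 0, east 0, south 0
  cycle 1: PE[0][1] → acc 22, east 22, south 6
  cycle 1: PE[1][0] → acc 6, east 6, south 2
  cycle 1: PE[1][1] → acc 0, east 0, south 0
  cycle 2: PE[0][1] → acc 13, east 13, south 5
  cycle 2: PE[1][0] → acc 3, east 3, south 1
  cycle 2: PE[1][1] → acc 54, east 54, south 6
  cycle 3: PE[0][1] → acc 50, east 50, south 2
  cycle 3: PE[1][0] → acc 18, east 18, south 6
  cycle 3: PE[1][1] → acc 43, east 43, south 5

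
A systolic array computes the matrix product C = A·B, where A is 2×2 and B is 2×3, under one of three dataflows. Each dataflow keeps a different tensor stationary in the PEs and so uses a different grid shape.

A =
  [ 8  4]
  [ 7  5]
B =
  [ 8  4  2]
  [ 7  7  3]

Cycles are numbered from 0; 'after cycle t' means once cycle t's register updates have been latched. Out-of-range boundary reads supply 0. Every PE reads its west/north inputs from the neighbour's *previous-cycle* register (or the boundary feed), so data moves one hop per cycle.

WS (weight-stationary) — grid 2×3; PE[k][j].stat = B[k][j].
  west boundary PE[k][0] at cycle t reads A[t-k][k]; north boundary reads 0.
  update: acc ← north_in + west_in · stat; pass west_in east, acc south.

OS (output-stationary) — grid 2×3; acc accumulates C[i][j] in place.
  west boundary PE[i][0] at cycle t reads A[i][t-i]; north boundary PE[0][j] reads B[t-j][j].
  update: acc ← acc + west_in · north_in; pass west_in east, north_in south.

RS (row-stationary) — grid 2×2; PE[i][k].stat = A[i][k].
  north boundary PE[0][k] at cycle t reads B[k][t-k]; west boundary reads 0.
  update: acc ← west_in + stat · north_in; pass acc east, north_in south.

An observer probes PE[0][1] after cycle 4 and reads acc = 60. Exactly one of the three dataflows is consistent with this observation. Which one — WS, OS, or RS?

dataflow = OS

— WS: 2×3; PE[0][1] trace:
  @0  [0,1]  acc 0  |  →0  ↓0
  @1  [0,1]  acc 32  |  →8  ↓32
  @2  [0,1]  acc 28  |  →7  ↓28
  @3  [0,1]  acc 0  |  →0  ↓0
  @4  [0,1]  acc 0  |  →0  ↓0
— OS: 2×3; PE[0][1] trace:
  @0  [0,1]  acc 0  |  →0  ↓0
  @1  [0,1]  acc 32  |  →8  ↓4
  @2  [0,1]  acc 60  |  →4  ↓7
  @3  [0,1]  acc 60  |  →0  ↓0
  @4  [0,1]  acc 60  |  →0  ↓0
— RS: 2×2; PE[0][1] trace:
  @0  [0,1]  acc 0  |  →0  ↓0
  @1  [0,1]  acc 92  |  →92  ↓7
  @2  [0,1]  acc 60  |  →60  ↓7
  @3  [0,1]  acc 28  |  →28  ↓3
  @4  [0,1]  acc 0  |  →0  ↓0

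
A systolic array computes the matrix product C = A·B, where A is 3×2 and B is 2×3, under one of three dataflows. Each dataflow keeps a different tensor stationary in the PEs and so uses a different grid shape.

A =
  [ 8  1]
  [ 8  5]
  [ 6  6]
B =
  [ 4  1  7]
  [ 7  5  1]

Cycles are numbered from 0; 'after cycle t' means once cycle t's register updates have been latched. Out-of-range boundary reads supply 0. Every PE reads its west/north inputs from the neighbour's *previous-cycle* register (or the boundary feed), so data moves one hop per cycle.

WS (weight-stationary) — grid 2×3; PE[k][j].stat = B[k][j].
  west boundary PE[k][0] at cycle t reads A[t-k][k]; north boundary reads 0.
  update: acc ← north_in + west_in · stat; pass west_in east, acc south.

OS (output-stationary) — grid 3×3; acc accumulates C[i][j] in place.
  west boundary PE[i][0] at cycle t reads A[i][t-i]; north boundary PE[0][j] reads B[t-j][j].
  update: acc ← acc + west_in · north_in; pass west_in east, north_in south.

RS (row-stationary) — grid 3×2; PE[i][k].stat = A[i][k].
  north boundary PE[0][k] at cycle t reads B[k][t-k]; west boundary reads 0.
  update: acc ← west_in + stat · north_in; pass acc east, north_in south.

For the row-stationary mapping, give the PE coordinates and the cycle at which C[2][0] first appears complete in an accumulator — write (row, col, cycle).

RS — PE[2][1] is where C[2][0] collects:
  cycle 0: PE[2][1] → acc 0, east 0, south 0
  cycle 1: PE[2][1] → acc 0, east 0, south 0
  cycle 2: PE[2][1] → acc 0, east 0, south 0
  cycle 3: PE[2][1] → acc 66, east 66, south 7

(row, col, cycle) = (2, 1, 3)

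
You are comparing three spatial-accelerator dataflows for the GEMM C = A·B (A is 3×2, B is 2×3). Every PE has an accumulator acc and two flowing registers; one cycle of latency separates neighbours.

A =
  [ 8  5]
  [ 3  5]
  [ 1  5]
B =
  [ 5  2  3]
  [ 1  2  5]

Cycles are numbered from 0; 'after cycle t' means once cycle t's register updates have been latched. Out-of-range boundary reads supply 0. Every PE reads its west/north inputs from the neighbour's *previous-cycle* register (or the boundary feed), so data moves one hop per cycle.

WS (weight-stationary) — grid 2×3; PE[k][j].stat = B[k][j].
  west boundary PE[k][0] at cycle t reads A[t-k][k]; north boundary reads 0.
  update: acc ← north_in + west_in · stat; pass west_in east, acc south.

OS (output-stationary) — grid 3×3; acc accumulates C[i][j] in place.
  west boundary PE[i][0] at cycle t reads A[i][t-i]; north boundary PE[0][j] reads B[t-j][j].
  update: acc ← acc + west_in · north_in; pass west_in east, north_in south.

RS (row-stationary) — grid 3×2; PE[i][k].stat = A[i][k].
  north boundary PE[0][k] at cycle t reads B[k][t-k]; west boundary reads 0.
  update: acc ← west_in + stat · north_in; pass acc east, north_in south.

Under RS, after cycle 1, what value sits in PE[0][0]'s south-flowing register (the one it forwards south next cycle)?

register = 2

RS on a 3×2 grid — tracing PE[0][0] and its feeders:
  step 0 · PE0,0: acc=40; fwd→40 fwd↓5
  step 1 · PE0,0: acc=16; fwd→16 fwd↓2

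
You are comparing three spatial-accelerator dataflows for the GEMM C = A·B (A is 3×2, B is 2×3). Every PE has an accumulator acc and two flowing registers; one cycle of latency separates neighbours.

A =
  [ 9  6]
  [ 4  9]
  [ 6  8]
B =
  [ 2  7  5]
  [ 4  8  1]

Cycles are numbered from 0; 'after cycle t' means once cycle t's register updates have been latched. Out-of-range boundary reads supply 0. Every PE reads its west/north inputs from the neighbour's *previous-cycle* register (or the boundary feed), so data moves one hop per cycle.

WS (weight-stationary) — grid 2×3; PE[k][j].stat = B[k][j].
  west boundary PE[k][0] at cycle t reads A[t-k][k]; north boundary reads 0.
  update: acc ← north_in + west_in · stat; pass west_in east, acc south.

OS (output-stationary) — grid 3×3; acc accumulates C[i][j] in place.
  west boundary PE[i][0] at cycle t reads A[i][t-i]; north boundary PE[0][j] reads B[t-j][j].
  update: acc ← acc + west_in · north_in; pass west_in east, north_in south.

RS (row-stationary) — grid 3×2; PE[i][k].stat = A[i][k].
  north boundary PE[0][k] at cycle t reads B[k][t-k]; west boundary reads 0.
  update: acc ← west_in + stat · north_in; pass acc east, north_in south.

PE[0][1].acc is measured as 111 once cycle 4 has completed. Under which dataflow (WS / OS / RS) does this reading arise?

dataflow = OS

WS (2×3 grid), PE[0][1]:
  cycle 0: PE[0][1] → acc 0, east 0, south 0
  cycle 1: PE[0][1] → acc 63, east 9, south 63
  cycle 2: PE[0][1] → acc 28, east 4, south 28
  cycle 3: PE[0][1] → acc 42, east 6, south 42
  cycle 4: PE[0][1] → acc 0, east 0, south 0
OS (3×3 grid), PE[0][1]:
  cycle 0: PE[0][1] → acc 0, east 0, south 0
  cycle 1: PE[0][1] → acc 63, east 9, south 7
  cycle 2: PE[0][1] → acc 111, east 6, south 8
  cycle 3: PE[0][1] → acc 111, east 0, south 0
  cycle 4: PE[0][1] → acc 111, east 0, south 0
RS (3×2 grid), PE[0][1]:
  cycle 0: PE[0][1] → acc 0, east 0, south 0
  cycle 1: PE[0][1] → acc 42, east 42, south 4
  cycle 2: PE[0][1] → acc 111, east 111, south 8
  cycle 3: PE[0][1] → acc 51, east 51, south 1
  cycle 4: PE[0][1] → acc 0, east 0, south 0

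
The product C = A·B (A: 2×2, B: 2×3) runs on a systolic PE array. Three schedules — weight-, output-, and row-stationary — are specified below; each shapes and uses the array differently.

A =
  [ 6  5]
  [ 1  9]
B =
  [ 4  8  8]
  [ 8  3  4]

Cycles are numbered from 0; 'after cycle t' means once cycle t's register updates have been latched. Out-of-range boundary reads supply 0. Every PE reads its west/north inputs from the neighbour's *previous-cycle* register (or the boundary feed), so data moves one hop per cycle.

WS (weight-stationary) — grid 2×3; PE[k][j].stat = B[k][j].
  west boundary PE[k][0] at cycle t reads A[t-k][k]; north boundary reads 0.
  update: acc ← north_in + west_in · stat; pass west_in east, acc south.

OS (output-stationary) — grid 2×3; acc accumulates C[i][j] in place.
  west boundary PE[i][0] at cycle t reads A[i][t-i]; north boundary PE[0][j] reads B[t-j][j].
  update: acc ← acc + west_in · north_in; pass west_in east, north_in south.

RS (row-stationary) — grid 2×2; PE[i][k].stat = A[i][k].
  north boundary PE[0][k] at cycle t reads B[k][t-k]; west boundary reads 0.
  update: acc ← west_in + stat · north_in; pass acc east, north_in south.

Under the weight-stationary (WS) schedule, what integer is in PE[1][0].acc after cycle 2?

PE[1][0].acc = 76

Tracing WS — 2×3 array, target PE[1][0]:
  [0] (0,0) acc=24 (h:6 v:24)
  [0] (1,0) acc=0 (h:0 v:0)
  [1] (0,0) acc=4 (h:1 v:4)
  [1] (1,0) acc=64 (h:5 v:64)
  [2] (0,0) acc=0 (h:0 v:0)
  [2] (1,0) acc=76 (h:9 v:76)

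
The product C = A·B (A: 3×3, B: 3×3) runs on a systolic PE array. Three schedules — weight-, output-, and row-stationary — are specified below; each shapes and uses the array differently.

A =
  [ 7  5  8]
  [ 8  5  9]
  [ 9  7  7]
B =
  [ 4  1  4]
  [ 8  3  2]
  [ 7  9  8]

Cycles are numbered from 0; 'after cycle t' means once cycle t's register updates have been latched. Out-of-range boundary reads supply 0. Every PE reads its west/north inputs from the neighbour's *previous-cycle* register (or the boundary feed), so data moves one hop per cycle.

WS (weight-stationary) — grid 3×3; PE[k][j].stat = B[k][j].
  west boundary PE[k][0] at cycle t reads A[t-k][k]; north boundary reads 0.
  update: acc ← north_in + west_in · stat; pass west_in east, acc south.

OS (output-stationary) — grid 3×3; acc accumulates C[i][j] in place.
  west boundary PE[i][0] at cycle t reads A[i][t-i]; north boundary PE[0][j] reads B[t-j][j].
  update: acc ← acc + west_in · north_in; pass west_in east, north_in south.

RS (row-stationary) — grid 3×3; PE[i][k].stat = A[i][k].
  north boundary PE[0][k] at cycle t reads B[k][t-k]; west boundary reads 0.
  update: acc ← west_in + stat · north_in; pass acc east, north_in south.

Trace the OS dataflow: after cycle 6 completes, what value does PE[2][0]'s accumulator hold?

Tracing OS — 3×3 array, target PE[2][0]:
  t=0 PE[1][0]: acc=0 h=0 v=0
  t=0 PE[2][0]: acc=0 h=0 v=0
  t=1 PE[1][0]: acc=32 h=8 v=4
  t=1 PE[2][0]: acc=0 h=0 v=0
  t=2 PE[1][0]: acc=72 h=5 v=8
  t=2 PE[2][0]: acc=36 h=9 v=4
  t=3 PE[1][0]: acc=135 h=9 v=7
  t=3 PE[2][0]: acc=92 h=7 v=8
  t=4 PE[1][0]: acc=135 h=0 v=0
  t=4 PE[2][0]: acc=141 h=7 v=7
  t=5 PE[1][0]: acc=135 h=0 v=0
  t=5 PE[2][0]: acc=141 h=0 v=0
  t=6 PE[1][0]: acc=135 h=0 v=0
  t=6 PE[2][0]: acc=141 h=0 v=0

PE[2][0].acc = 141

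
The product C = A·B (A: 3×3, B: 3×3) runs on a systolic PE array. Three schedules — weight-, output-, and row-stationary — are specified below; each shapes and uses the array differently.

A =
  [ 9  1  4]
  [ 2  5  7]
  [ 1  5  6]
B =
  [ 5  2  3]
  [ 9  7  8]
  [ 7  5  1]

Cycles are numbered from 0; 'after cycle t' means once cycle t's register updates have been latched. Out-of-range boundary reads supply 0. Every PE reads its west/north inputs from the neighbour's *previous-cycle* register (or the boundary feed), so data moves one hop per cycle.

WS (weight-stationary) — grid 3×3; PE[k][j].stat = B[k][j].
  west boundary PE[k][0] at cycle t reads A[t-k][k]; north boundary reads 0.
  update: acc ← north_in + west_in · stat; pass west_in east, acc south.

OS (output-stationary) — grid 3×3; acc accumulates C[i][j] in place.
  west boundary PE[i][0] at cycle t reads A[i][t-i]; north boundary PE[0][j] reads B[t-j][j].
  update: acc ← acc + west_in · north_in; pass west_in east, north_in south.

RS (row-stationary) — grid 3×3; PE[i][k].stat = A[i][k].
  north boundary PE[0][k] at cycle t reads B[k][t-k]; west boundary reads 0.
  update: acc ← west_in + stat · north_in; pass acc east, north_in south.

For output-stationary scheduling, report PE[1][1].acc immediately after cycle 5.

Tracing OS — 3×3 array, target PE[1][1]:
  after 0 — PE[0][1] acc=0, pass-E 0, pass-S 0
  after 0 — PE[1][0] acc=0, pass-E 0, pass-S 0
  after 0 — PE[1][1] acc=0, pass-E 0, pass-S 0
  after 1 — PE[0][1] acc=18, pass-E 9, pass-S 2
  after 1 — PE[1][0] acc=10, pass-E 2, pass-S 5
  after 1 — PE[1][1] acc=0, pass-E 0, pass-S 0
  after 2 — PE[0][1] acc=25, pass-E 1, pass-S 7
  after 2 — PE[1][0] acc=55, pass-E 5, pass-S 9
  after 2 — PE[1][1] acc=4, pass-E 2, pass-S 2
  after 3 — PE[0][1] acc=45, pass-E 4, pass-S 5
  after 3 — PE[1][0] acc=104, pass-E 7, pass-S 7
  after 3 — PE[1][1] acc=39, pass-E 5, pass-S 7
  after 4 — PE[0][1] acc=45, pass-E 0, pass-S 0
  after 4 — PE[1][0] acc=104, pass-E 0, pass-S 0
  after 4 — PE[1][1] acc=74, pass-E 7, pass-S 5
  after 5 — PE[0][1] acc=45, pass-E 0, pass-S 0
  after 5 — PE[1][0] acc=104, pass-E 0, pass-S 0
  after 5 — PE[1][1] acc=74, pass-E 0, pass-S 0

PE[1][1].acc = 74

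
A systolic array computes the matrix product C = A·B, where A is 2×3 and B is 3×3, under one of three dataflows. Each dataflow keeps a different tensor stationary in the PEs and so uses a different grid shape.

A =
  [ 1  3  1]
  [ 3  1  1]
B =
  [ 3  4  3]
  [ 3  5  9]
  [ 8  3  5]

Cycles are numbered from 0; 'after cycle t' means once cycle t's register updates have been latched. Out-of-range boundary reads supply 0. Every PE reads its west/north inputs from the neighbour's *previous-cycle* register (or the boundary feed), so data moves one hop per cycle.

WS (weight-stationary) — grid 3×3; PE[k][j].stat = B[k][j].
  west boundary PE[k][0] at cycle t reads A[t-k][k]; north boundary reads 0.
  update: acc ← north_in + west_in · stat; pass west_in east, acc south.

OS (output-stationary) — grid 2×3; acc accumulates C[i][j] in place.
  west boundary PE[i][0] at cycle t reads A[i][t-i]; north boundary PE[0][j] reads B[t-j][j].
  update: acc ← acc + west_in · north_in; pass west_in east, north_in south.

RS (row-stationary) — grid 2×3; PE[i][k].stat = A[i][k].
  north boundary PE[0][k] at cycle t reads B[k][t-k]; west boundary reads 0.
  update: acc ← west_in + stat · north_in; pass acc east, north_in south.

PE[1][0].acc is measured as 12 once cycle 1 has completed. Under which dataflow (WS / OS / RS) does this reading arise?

dataflow = WS

— WS: 3×3; PE[1][0] trace:
  step 0 · PE1,0: acc=0; fwd→0 fwd↓0
  step 1 · PE1,0: acc=12; fwd→3 fwd↓12
— OS: 2×3; PE[1][0] trace:
  step 0 · PE1,0: acc=0; fwd→0 fwd↓0
  step 1 · PE1,0: acc=9; fwd→3 fwd↓3
— RS: 2×3; PE[1][0] trace:
  step 0 · PE1,0: acc=0; fwd→0 fwd↓0
  step 1 · PE1,0: acc=9; fwd→9 fwd↓3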